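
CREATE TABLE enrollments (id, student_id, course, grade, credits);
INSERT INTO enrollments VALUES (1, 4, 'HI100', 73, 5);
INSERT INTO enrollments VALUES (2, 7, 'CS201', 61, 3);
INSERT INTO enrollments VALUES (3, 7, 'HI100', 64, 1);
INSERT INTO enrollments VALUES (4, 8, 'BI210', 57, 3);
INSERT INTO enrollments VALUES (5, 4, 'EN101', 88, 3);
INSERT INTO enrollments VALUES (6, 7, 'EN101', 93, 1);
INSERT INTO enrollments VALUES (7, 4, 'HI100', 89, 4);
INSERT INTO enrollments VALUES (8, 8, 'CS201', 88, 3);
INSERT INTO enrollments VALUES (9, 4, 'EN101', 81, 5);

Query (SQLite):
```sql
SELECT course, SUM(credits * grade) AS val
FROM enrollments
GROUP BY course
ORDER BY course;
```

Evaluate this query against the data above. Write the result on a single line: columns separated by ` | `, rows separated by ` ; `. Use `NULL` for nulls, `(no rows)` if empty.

BI210 | 171 ; CS201 | 447 ; EN101 | 762 ; HI100 | 785

For each row compute credits * grade.
Group by course; take SUM of the expression per group.
  BI210: ids {4} → SUM(credits * grade)=171
  CS201: ids {2, 8} → SUM(credits * grade)=447
  EN101: ids {5, 6, 9} → SUM(credits * grade)=762
  HI100: ids {1, 3, 7} → SUM(credits * grade)=785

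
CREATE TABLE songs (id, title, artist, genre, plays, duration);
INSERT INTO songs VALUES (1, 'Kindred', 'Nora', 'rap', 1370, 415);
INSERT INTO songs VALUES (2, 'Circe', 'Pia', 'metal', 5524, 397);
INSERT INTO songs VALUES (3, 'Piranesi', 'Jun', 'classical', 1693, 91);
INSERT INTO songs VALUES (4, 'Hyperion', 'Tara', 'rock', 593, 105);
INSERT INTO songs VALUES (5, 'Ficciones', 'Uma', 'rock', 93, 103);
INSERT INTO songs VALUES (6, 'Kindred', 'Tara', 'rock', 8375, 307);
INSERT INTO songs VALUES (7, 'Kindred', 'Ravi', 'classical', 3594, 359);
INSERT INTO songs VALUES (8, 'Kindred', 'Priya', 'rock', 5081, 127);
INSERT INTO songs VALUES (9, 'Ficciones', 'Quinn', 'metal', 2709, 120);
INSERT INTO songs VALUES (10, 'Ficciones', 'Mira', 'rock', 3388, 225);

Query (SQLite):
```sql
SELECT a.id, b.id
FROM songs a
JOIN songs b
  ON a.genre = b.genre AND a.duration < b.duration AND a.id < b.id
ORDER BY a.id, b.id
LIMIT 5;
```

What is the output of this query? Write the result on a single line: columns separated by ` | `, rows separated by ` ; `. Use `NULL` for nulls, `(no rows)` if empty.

3 | 7 ; 4 | 6 ; 4 | 8 ; 4 | 10 ; 5 | 6

Pairs (a,b) with same genre, a.duration < b.duration, a.id < b.id.
genre groups: classical:{3,7} metal:{2,9} rap:{1} rock:{4,5,6,8,10}
Ordered by (a.id, b.id); first 5.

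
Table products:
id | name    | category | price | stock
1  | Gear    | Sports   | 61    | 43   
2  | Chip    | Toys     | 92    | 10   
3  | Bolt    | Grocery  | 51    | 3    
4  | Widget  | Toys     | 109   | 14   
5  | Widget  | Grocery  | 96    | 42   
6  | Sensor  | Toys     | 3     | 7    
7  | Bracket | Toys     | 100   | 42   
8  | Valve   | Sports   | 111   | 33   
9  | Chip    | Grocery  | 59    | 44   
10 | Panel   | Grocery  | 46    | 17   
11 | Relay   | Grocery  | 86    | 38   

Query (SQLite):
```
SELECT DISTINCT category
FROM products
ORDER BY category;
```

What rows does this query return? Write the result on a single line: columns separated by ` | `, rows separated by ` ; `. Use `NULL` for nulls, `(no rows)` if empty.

Collect distinct category values from products.

Grocery ; Sports ; Toys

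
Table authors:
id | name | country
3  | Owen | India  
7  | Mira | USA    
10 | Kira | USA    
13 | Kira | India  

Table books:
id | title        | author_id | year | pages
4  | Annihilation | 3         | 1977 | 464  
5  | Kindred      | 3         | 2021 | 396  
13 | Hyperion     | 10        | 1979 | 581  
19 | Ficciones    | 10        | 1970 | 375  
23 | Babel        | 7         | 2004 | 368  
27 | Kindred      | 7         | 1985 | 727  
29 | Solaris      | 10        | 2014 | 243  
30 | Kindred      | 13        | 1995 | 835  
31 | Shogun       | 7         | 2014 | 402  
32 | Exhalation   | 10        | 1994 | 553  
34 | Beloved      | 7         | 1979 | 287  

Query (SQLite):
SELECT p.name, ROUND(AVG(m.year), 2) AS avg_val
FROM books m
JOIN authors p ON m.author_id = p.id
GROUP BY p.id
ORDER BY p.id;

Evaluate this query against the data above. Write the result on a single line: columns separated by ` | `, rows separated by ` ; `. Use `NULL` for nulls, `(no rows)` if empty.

Join each books row to its authors via author_id.
Group joined rows by authors.id; compute ROUND(AVG(m.year), 2) per group.
  3: ids {4, 5} → ROUND(AVG(m.year), 2)=1999
  7: ids {23, 27, 31, 34} → ROUND(AVG(m.year), 2)=1995.5
  10: ids {13, 19, 29, 32} → ROUND(AVG(m.year), 2)=1989.25
  13: ids {30} → ROUND(AVG(m.year), 2)=1995

Owen | 1999 ; Mira | 1995.5 ; Kira | 1989.25 ; Kira | 1995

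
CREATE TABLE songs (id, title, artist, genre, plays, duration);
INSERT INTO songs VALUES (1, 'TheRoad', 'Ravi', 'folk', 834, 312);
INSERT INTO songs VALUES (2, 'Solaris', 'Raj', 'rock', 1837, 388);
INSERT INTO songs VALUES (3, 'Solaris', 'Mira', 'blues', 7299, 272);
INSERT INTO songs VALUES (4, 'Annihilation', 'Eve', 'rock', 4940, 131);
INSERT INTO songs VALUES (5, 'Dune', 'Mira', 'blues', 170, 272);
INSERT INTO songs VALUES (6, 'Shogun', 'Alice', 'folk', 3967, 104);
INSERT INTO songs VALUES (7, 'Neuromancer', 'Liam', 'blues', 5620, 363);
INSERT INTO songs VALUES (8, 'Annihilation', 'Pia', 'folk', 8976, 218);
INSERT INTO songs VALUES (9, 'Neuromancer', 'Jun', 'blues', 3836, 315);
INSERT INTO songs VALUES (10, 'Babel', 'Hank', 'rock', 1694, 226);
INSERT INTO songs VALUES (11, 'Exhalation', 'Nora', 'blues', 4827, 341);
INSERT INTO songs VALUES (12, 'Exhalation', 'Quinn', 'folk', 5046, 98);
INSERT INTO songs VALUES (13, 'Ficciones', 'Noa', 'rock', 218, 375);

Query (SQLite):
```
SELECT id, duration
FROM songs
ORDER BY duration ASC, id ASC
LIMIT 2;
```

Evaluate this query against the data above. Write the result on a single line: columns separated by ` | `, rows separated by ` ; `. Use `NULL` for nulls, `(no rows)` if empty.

12 | 98 ; 6 | 104

Sort by duration asc, tiebreak id asc: (98, id=12), (104, id=6), (131, id=4), (218, id=8), (226, id=10) …. Take first 2.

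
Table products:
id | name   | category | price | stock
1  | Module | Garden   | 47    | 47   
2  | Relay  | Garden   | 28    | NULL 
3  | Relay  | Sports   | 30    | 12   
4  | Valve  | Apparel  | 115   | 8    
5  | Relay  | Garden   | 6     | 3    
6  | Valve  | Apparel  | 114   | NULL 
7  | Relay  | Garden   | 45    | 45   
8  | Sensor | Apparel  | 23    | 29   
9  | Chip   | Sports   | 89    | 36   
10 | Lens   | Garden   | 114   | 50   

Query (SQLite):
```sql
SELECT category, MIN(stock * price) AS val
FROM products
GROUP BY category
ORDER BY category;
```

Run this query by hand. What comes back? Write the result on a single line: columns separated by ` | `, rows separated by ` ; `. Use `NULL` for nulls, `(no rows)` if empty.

Apparel | 667 ; Garden | 18 ; Sports | 360

For each row compute stock * price.
Group by category; take MIN of the expression per group.
  Apparel: ids {4, 6, 8} → MIN(stock * price)=667
  Garden: ids {1, 2, 5, 7, 10} → MIN(stock * price)=18
  Sports: ids {3, 9} → MIN(stock * price)=360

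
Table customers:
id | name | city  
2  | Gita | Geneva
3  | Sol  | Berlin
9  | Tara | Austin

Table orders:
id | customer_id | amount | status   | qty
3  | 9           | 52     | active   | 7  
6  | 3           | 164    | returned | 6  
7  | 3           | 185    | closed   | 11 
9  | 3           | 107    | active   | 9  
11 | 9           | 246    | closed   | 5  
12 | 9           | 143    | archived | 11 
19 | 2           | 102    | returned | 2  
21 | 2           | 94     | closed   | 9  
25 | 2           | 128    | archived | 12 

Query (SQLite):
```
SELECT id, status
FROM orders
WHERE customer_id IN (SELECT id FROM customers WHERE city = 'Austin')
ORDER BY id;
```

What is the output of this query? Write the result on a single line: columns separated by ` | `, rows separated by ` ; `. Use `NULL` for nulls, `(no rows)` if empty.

Inner query: customers.id where city = 'Austin'.
Outer: keep orders rows whose customer_id is in that set.
Inner query → {9}

3 | active ; 11 | closed ; 12 | archived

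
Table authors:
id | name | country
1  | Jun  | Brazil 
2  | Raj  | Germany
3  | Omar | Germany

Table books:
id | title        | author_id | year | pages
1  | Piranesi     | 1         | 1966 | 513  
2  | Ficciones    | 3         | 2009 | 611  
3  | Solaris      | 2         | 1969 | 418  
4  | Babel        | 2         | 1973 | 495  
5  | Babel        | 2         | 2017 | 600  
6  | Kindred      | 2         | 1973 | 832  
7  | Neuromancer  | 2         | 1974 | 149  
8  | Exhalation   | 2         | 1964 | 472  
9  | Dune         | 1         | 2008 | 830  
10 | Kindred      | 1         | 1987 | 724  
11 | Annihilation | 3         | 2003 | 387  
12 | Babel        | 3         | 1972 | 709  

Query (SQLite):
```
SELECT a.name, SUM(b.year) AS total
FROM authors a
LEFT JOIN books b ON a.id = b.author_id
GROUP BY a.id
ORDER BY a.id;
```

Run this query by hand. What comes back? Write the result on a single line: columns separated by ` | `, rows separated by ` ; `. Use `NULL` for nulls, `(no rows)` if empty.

Jun | 5961 ; Raj | 11870 ; Omar | 5984

LEFT JOIN keeps every authors row; unmatched ones get NULL for books columns.
Group by authors.id and compute SUM(b.year). SUM over an all-NULL group is NULL.
  1: ids {1, 9, 10} → SUM(b.year)=5961
  2: ids {3, 4, 5, 6, 7, 8} → SUM(b.year)=11870
  3: ids {2, 11, 12} → SUM(b.year)=5984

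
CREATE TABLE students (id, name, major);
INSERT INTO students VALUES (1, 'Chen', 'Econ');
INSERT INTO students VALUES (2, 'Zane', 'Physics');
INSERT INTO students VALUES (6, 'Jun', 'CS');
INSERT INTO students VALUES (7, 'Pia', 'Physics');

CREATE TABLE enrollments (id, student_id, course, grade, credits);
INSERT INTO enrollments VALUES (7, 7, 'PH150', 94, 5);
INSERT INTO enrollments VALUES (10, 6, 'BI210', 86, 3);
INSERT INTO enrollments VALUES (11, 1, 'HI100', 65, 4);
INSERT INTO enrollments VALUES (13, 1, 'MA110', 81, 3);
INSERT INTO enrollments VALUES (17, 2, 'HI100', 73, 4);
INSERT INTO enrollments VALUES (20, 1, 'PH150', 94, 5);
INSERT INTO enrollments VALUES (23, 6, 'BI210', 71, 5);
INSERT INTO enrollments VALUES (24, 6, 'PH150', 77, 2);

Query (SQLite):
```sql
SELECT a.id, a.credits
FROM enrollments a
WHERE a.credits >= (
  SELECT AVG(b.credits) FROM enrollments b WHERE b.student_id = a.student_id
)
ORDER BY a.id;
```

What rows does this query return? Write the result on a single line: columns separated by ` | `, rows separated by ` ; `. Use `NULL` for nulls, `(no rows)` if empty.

7 | 5 ; 11 | 4 ; 17 | 4 ; 20 | 5 ; 23 | 5

For each enrollments row a, compute AVG(credits) over rows sharing a.student_id.
Keep row a if a.credits >= that per-group AVG.
  student_id=1: AVG(credits) = 4.0
  student_id=2: AVG(credits) = 4.0
  student_id=6: AVG(credits) = 3.333333
  student_id=7: AVG(credits) = 5.0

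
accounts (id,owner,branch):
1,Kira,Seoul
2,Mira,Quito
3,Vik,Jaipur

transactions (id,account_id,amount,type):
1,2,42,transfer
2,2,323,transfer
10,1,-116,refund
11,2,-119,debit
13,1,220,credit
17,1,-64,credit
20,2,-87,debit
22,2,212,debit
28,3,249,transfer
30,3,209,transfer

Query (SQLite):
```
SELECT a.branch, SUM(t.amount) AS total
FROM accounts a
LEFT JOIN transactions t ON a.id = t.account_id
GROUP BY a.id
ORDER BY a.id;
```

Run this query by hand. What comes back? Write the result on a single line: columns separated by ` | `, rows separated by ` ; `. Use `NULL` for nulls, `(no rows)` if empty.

Seoul | 40 ; Quito | 371 ; Jaipur | 458

LEFT JOIN keeps every accounts row; unmatched ones get NULL for transactions columns.
Group by accounts.id and compute SUM(t.amount). SUM over an all-NULL group is NULL.
  1: ids {10, 13, 17} → SUM(t.amount)=40
  2: ids {1, 2, 11, 20, 22} → SUM(t.amount)=371
  3: ids {28, 30} → SUM(t.amount)=458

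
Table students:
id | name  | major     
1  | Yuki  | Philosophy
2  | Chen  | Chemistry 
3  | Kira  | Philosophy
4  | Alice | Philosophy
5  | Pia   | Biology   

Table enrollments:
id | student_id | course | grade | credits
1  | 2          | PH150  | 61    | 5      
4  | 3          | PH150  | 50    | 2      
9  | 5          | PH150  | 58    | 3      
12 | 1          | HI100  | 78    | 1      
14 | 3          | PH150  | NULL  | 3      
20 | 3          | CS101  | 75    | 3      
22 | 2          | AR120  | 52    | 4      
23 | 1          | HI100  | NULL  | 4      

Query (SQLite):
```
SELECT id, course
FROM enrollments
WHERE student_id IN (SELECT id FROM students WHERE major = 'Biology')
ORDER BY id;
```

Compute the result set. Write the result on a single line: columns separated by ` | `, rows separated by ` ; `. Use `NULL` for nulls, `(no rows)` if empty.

Inner query: students.id where major = 'Biology'.
Outer: keep enrollments rows whose student_id is in that set.
Inner query → {5}

9 | PH150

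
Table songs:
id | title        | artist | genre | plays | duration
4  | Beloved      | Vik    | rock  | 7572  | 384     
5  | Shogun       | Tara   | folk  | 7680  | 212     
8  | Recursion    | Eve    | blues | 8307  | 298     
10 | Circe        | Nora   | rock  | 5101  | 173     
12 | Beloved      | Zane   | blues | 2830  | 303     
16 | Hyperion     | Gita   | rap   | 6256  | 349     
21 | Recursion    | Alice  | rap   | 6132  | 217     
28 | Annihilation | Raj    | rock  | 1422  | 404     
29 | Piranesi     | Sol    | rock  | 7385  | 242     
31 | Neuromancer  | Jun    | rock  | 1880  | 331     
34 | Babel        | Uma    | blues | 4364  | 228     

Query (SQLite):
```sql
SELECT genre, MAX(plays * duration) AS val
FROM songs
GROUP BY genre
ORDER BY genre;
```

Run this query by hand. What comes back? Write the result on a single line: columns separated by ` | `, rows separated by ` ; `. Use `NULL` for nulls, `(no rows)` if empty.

blues | 2475486 ; folk | 1628160 ; rap | 2183344 ; rock | 2907648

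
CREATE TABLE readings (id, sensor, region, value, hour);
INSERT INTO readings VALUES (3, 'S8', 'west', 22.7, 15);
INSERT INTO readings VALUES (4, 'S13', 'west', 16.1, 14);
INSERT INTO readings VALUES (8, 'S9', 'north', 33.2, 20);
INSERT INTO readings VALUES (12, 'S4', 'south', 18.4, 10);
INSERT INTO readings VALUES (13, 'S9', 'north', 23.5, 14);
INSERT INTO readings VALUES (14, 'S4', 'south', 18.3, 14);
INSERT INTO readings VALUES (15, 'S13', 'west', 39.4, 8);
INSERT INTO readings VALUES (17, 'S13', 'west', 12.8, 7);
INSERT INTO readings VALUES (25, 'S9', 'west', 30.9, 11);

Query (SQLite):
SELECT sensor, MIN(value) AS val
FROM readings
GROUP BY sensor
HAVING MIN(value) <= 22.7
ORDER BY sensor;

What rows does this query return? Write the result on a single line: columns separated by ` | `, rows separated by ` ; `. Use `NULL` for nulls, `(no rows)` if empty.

Partition readings by sensor; compute MIN(value) within each group.
HAVING: keep groups where MIN(value) <= 22.7.
  S13: ids {4, 15, 17} → MIN(value)=12.8
  S4: ids {12, 14} → MIN(value)=18.3
  S8: ids {3} → MIN(value)=22.7
  S9: ids {8, 13, 25} → MIN(value)=23.5

S13 | 12.8 ; S4 | 18.3 ; S8 | 22.7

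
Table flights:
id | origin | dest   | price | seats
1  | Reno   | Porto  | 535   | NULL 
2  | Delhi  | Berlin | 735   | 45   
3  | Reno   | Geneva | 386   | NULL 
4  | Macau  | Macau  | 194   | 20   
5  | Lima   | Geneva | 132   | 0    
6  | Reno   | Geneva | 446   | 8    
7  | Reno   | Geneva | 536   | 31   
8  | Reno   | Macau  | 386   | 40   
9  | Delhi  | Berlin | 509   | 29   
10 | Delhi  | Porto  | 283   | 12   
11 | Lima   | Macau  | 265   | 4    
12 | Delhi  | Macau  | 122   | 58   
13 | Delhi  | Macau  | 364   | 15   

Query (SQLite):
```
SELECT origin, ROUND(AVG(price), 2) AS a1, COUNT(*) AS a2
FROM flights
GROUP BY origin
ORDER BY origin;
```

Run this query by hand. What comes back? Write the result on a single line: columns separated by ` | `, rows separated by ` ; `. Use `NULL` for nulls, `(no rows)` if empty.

Group flights by origin.
Per group compute: ROUND(AVG(price), 2), COUNT(*).
  Delhi: ids {2, 9, 10, 12, 13} → ROUND(AVG(price), 2)=402.6, COUNT(*)=5
  Lima: ids {5, 11} → ROUND(AVG(price), 2)=198.5, COUNT(*)=2
  Macau: ids {4} → ROUND(AVG(price), 2)=194, COUNT(*)=1
  Reno: ids {1, 3, 6, 7, 8} → ROUND(AVG(price), 2)=457.8, COUNT(*)=5

Delhi | 402.6 | 5 ; Lima | 198.5 | 2 ; Macau | 194 | 1 ; Reno | 457.8 | 5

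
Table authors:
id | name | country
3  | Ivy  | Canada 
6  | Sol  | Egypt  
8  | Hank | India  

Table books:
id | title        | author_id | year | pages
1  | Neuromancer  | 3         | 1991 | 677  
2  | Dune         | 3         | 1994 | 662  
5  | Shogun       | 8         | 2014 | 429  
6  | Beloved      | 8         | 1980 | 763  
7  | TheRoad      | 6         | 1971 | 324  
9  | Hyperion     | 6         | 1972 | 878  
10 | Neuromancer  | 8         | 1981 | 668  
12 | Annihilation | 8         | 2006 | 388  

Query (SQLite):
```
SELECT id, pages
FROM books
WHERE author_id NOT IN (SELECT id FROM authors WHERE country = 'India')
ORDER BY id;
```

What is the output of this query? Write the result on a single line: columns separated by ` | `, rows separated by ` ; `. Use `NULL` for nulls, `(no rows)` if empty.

Inner query: authors.id where country = 'India'.
Outer: keep books rows whose author_id is not in that set.
Inner query → {8}

1 | 677 ; 2 | 662 ; 7 | 324 ; 9 | 878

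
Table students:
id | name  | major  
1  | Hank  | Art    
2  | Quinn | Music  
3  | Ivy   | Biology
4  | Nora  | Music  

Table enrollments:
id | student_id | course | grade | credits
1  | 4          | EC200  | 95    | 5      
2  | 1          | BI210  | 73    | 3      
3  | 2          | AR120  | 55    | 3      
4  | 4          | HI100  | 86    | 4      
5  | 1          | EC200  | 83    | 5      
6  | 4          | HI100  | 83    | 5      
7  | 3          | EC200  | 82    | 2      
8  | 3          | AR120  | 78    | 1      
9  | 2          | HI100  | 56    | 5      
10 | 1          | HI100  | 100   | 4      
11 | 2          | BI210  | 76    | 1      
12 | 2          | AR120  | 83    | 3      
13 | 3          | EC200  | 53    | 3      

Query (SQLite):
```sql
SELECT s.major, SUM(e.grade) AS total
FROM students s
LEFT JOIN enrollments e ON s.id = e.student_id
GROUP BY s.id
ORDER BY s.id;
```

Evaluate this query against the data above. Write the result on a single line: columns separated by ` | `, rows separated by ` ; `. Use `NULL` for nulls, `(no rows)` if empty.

Art | 256 ; Music | 270 ; Biology | 213 ; Music | 264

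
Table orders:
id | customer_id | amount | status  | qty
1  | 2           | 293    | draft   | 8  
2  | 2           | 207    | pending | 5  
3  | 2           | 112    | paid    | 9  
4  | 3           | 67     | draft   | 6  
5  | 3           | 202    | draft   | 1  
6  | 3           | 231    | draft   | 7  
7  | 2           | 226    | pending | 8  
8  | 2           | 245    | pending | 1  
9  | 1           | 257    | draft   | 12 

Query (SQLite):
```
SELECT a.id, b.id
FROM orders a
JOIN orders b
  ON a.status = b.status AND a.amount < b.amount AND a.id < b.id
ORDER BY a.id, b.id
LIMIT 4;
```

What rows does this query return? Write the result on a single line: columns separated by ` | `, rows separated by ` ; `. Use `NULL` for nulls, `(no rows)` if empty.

2 | 7 ; 2 | 8 ; 4 | 5 ; 4 | 6

Pairs (a,b) with same status, a.amount < b.amount, a.id < b.id.
status groups: draft:{1,4,5,6,9} paid:{3} pending:{2,7,8}
Ordered by (a.id, b.id); first 4.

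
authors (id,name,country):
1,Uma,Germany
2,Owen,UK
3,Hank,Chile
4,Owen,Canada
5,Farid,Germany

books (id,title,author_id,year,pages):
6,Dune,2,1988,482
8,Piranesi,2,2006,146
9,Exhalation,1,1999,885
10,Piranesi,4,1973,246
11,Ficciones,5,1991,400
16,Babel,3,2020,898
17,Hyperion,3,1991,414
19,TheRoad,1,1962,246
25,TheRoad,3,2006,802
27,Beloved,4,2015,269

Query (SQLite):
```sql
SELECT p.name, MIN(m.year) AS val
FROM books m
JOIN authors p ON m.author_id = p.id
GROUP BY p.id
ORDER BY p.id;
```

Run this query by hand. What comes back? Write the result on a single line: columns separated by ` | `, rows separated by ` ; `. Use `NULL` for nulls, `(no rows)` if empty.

Uma | 1962 ; Owen | 1988 ; Hank | 1991 ; Owen | 1973 ; Farid | 1991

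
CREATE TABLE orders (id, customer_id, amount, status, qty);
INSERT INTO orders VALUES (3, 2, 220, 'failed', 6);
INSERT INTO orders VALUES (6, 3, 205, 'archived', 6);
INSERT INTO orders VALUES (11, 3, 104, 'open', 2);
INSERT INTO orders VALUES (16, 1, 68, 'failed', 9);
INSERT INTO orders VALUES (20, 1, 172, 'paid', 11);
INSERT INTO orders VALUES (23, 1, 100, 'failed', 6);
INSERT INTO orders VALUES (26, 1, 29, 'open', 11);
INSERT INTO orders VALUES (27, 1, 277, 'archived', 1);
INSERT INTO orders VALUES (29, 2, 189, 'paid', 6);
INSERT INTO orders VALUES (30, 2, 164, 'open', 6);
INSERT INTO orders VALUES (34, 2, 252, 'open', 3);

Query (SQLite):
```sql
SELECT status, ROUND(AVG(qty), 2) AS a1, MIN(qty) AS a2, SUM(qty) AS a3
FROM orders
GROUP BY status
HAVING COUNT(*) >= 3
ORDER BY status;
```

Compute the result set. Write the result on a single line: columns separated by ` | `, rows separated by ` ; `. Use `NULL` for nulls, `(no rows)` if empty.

Group orders by status.
Per group compute: ROUND(AVG(qty), 2), MIN(qty), SUM(qty).
HAVING: drop groups with fewer than 3 rows.
  archived: ids {6, 27} → ROUND(AVG(qty), 2)=3.5, MIN(qty)=1, SUM(qty)=7
  failed: ids {3, 16, 23} → ROUND(AVG(qty), 2)=7, MIN(qty)=6, SUM(qty)=21
  open: ids {11, 26, 30, 34} → ROUND(AVG(qty), 2)=5.5, MIN(qty)=2, SUM(qty)=22
  paid: ids {20, 29} → ROUND(AVG(qty), 2)=8.5, MIN(qty)=6, SUM(qty)=17

failed | 7 | 6 | 21 ; open | 5.5 | 2 | 22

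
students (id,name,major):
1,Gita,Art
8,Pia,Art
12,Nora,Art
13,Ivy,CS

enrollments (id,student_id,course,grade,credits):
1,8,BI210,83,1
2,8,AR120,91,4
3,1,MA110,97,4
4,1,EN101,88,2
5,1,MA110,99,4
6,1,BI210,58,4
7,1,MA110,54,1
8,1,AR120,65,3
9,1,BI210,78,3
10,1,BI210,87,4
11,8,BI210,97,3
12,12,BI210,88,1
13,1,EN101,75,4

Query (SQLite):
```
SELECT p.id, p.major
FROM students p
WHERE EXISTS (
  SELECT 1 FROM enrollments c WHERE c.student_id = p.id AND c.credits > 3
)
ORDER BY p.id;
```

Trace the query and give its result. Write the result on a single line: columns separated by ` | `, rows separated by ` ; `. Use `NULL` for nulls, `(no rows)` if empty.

1 | Art ; 8 | Art

For each students row, check whether any enrollments with matching student_id has credits > 3.
Keep rows where that is true.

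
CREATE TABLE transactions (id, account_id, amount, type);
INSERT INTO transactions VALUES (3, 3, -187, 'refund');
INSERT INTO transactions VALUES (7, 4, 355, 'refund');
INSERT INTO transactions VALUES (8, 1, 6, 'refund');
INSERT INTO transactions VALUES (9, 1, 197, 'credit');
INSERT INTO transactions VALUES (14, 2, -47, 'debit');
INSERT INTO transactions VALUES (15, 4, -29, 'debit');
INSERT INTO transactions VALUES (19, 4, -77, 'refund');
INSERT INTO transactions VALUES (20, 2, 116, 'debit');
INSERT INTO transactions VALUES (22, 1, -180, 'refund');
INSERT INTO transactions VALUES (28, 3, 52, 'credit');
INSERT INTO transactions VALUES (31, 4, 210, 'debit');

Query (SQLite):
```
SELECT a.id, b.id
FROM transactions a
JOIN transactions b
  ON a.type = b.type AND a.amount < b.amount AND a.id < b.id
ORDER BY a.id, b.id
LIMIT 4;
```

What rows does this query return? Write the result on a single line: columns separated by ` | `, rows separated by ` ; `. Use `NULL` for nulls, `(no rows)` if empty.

3 | 7 ; 3 | 8 ; 3 | 19 ; 3 | 22

Pairs (a,b) with same type, a.amount < b.amount, a.id < b.id.
type groups: credit:{9,28} debit:{14,15,20,31} refund:{3,7,8,19,22}
Ordered by (a.id, b.id); first 4.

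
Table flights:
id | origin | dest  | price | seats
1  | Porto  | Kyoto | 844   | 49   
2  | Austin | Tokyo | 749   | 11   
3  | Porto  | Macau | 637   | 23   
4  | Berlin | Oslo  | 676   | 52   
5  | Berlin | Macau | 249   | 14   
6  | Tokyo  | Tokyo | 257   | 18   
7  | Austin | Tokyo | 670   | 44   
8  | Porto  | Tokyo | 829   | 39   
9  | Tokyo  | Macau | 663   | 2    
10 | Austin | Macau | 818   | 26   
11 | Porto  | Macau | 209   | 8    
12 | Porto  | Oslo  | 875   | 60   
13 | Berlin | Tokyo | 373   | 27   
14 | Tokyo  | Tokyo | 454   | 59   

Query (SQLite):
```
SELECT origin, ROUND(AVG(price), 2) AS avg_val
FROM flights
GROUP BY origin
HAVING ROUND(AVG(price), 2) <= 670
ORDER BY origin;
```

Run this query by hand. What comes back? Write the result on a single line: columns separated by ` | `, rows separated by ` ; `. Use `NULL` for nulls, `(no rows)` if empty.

Partition flights by origin; compute ROUND(AVG(price), 2) within each group.
HAVING: keep groups where ROUND(AVG(price), 2) <= 670.
  Austin: ids {2, 7, 10} → ROUND(AVG(price), 2)=745.67
  Berlin: ids {4, 5, 13} → ROUND(AVG(price), 2)=432.67
  Porto: ids {1, 3, 8, 11, 12} → ROUND(AVG(price), 2)=678.8
  Tokyo: ids {6, 9, 14} → ROUND(AVG(price), 2)=458

Berlin | 432.67 ; Tokyo | 458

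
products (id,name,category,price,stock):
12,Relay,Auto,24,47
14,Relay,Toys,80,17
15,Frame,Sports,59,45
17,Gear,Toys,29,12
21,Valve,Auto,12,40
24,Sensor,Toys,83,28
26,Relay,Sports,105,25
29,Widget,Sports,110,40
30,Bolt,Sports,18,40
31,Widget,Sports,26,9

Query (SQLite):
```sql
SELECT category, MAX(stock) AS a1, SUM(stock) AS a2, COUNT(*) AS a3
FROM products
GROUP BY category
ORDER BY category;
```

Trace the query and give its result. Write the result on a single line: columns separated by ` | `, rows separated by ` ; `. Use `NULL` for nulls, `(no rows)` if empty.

Auto | 47 | 87 | 2 ; Sports | 45 | 159 | 5 ; Toys | 28 | 57 | 3

Group products by category.
Per group compute: MAX(stock), SUM(stock), COUNT(*).
  Auto: ids {12, 21} → MAX(stock)=47, SUM(stock)=87, COUNT(*)=2
  Sports: ids {15, 26, 29, 30, 31} → MAX(stock)=45, SUM(stock)=159, COUNT(*)=5
  Toys: ids {14, 17, 24} → MAX(stock)=28, SUM(stock)=57, COUNT(*)=3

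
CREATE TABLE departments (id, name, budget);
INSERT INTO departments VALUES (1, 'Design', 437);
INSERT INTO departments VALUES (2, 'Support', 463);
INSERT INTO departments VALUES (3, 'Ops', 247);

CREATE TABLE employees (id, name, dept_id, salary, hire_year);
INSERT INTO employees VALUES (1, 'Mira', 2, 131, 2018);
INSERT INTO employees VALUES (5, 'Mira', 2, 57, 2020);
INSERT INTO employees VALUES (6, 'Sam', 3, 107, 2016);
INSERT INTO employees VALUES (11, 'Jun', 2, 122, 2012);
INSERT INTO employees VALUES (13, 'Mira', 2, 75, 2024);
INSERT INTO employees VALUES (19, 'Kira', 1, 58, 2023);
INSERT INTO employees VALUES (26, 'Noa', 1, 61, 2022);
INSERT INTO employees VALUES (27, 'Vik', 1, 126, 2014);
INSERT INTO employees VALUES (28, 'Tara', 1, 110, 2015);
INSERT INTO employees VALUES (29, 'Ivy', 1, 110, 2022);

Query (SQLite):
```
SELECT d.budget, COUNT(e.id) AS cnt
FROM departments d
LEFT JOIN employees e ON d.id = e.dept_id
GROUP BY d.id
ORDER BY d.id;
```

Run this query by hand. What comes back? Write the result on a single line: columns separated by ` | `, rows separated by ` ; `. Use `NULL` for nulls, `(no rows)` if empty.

LEFT JOIN keeps every departments row; unmatched ones get NULL for employees columns.
Group by departments.id and compute COUNT(e.id). COUNT(col) of an all-NULL group is 0.
  1: ids {19, 26, 27, 28, 29} → COUNT(e.id)=5
  2: ids {1, 5, 11, 13} → COUNT(e.id)=4
  3: ids {6} → COUNT(e.id)=1

437 | 5 ; 463 | 4 ; 247 | 1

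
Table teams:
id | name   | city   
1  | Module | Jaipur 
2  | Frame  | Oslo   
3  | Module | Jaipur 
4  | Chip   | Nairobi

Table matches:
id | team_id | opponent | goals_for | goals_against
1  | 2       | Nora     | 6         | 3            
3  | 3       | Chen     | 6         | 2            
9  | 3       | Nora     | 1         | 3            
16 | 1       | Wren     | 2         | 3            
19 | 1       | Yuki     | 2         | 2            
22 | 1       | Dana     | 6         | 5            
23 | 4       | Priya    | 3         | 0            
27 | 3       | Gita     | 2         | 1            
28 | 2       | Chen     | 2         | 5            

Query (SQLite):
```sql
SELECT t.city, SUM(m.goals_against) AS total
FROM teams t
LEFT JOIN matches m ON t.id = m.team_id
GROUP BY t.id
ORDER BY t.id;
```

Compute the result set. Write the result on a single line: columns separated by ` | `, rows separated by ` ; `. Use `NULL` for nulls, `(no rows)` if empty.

LEFT JOIN keeps every teams row; unmatched ones get NULL for matches columns.
Group by teams.id and compute SUM(m.goals_against). SUM over an all-NULL group is NULL.
  1: ids {16, 19, 22} → SUM(m.goals_against)=10
  2: ids {1, 28} → SUM(m.goals_against)=8
  3: ids {3, 9, 27} → SUM(m.goals_against)=6
  4: ids {23} → SUM(m.goals_against)=0

Jaipur | 10 ; Oslo | 8 ; Jaipur | 6 ; Nairobi | 0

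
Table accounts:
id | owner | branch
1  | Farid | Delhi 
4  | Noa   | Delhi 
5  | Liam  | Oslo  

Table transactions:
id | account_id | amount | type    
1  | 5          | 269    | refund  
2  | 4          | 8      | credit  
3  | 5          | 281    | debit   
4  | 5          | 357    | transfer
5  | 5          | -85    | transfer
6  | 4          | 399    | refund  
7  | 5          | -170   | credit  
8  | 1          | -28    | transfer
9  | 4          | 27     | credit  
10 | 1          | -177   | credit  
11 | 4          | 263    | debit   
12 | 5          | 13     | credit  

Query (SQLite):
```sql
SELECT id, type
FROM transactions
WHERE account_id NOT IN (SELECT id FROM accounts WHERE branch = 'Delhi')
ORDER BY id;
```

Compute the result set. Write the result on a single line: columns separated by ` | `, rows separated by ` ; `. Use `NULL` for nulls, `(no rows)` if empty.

1 | refund ; 3 | debit ; 4 | transfer ; 5 | transfer ; 7 | credit ; 12 | credit

Inner query: accounts.id where branch = 'Delhi'.
Outer: keep transactions rows whose account_id is not in that set.
Inner query → {1, 4}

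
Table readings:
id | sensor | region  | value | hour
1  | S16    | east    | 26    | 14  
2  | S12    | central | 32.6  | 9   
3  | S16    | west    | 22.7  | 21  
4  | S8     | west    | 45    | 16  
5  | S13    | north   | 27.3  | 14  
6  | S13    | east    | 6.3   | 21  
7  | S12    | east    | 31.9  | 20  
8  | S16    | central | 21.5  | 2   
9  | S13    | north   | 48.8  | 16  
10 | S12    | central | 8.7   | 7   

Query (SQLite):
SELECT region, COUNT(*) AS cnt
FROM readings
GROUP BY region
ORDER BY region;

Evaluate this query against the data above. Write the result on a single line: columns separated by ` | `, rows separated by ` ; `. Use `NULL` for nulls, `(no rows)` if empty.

Partition readings by region; compute COUNT(*) within each group.
  central: ids {2, 8, 10} → COUNT(*)=3
  east: ids {1, 6, 7} → COUNT(*)=3
  north: ids {5, 9} → COUNT(*)=2
  west: ids {3, 4} → COUNT(*)=2

central | 3 ; east | 3 ; north | 2 ; west | 2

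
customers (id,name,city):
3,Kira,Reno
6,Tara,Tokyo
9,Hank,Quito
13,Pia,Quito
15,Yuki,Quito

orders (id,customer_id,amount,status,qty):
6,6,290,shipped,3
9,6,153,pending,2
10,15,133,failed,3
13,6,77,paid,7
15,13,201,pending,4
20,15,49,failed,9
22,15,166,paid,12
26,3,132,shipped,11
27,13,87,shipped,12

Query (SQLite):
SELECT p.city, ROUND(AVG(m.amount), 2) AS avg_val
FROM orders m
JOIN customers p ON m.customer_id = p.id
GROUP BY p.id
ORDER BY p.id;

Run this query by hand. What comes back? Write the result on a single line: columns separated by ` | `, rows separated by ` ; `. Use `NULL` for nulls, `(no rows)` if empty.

Reno | 132 ; Tokyo | 173.33 ; Quito | 144 ; Quito | 116

Join each orders row to its customers via customer_id.
Group joined rows by customers.id; compute ROUND(AVG(m.amount), 2) per group.
  3: ids {26} → ROUND(AVG(m.amount), 2)=132
  6: ids {6, 9, 13} → ROUND(AVG(m.amount), 2)=173.33
  13: ids {15, 27} → ROUND(AVG(m.amount), 2)=144
  15: ids {10, 20, 22} → ROUND(AVG(m.amount), 2)=116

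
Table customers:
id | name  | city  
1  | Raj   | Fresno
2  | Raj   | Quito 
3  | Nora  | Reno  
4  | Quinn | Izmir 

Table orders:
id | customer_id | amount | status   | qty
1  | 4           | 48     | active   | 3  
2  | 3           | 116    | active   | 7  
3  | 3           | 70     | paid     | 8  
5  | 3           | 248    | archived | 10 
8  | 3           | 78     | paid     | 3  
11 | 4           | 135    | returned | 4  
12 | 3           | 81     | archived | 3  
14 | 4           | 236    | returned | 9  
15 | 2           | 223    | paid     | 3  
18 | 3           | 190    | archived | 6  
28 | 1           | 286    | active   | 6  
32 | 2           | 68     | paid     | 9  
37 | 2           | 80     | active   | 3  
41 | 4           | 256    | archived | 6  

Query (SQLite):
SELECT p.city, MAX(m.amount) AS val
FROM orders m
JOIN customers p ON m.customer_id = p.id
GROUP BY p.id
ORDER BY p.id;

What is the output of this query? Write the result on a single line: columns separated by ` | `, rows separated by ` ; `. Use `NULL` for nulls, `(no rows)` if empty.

Fresno | 286 ; Quito | 223 ; Reno | 248 ; Izmir | 256

Join each orders row to its customers via customer_id.
Group joined rows by customers.id; compute MAX(m.amount) per group.
  1: ids {28} → MAX(m.amount)=286
  2: ids {15, 32, 37} → MAX(m.amount)=223
  3: ids {2, 3, 5, 8, 12, 18} → MAX(m.amount)=248
  4: ids {1, 11, 14, 41} → MAX(m.amount)=256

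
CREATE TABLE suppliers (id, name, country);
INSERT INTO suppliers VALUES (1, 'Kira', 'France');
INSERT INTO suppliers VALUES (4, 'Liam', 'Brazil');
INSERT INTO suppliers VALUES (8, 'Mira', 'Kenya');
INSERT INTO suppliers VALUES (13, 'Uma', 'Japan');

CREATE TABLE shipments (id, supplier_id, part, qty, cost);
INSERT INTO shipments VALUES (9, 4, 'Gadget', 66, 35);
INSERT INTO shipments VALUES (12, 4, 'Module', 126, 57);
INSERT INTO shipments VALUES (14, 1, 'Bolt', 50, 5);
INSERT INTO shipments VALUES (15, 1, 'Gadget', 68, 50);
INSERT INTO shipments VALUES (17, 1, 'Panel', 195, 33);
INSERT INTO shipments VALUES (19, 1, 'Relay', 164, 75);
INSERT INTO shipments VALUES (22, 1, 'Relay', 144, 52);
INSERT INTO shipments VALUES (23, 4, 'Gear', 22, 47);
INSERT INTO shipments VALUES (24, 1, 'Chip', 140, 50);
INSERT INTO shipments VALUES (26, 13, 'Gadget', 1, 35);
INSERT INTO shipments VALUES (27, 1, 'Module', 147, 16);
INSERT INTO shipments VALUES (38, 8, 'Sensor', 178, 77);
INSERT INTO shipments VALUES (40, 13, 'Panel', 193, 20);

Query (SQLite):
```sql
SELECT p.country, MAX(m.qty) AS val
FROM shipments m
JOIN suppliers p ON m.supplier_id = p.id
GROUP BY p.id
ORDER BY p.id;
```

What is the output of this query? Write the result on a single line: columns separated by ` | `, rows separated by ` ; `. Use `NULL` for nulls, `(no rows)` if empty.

Join each shipments row to its suppliers via supplier_id.
Group joined rows by suppliers.id; compute MAX(m.qty) per group.
  1: ids {14, 15, 17, 19, 22, 24, 27} → MAX(m.qty)=195
  4: ids {9, 12, 23} → MAX(m.qty)=126
  8: ids {38} → MAX(m.qty)=178
  13: ids {26, 40} → MAX(m.qty)=193

France | 195 ; Brazil | 126 ; Kenya | 178 ; Japan | 193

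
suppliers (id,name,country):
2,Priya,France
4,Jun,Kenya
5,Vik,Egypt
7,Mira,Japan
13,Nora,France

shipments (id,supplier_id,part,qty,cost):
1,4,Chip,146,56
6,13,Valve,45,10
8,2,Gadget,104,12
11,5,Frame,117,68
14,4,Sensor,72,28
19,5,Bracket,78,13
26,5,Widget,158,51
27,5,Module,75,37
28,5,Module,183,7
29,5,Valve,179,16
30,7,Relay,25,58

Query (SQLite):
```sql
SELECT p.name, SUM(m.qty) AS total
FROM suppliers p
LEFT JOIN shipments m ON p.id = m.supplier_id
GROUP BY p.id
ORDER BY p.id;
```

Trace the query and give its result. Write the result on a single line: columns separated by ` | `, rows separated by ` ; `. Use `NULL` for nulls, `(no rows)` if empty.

Priya | 104 ; Jun | 218 ; Vik | 790 ; Mira | 25 ; Nora | 45

LEFT JOIN keeps every suppliers row; unmatched ones get NULL for shipments columns.
Group by suppliers.id and compute SUM(m.qty). SUM over an all-NULL group is NULL.
  2: ids {8} → SUM(m.qty)=104
  4: ids {1, 14} → SUM(m.qty)=218
  5: ids {11, 19, 26, 27, 28, 29} → SUM(m.qty)=790
  7: ids {30} → SUM(m.qty)=25
  13: ids {6} → SUM(m.qty)=45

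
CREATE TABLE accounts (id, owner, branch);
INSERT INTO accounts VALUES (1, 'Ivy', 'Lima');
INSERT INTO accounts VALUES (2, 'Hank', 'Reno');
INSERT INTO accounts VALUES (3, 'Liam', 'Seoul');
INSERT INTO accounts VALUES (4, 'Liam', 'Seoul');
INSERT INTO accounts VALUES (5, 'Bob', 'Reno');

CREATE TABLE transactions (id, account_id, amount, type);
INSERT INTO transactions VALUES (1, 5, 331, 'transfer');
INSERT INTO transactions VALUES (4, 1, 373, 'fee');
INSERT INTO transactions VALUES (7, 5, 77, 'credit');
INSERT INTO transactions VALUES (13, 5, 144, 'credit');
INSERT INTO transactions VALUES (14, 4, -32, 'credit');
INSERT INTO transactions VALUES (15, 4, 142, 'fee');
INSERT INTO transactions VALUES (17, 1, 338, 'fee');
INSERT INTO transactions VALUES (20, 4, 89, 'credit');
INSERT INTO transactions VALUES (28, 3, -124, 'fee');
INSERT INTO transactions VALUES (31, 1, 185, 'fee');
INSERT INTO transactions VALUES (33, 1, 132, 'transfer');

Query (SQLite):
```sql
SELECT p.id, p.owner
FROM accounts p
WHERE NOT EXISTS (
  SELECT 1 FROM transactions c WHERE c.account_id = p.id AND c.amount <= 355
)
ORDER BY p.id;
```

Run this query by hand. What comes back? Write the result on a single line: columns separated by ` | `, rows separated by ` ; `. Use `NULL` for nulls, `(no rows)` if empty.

For each accounts row, check whether any transactions with matching account_id has amount <= 355.
Keep rows where that is false.

2 | Hank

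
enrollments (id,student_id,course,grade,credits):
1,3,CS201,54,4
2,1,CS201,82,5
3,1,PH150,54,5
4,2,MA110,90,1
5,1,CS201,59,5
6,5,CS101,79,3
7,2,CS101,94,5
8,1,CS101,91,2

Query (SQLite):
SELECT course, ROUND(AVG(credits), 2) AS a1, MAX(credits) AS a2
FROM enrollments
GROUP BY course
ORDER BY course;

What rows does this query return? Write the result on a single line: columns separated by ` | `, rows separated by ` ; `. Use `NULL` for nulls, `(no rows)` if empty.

Group enrollments by course.
Per group compute: ROUND(AVG(credits), 2), MAX(credits).
  CS101: ids {6, 7, 8} → ROUND(AVG(credits), 2)=3.33, MAX(credits)=5
  CS201: ids {1, 2, 5} → ROUND(AVG(credits), 2)=4.67, MAX(credits)=5
  MA110: ids {4} → ROUND(AVG(credits), 2)=1, MAX(credits)=1
  PH150: ids {3} → ROUND(AVG(credits), 2)=5, MAX(credits)=5

CS101 | 3.33 | 5 ; CS201 | 4.67 | 5 ; MA110 | 1 | 1 ; PH150 | 5 | 5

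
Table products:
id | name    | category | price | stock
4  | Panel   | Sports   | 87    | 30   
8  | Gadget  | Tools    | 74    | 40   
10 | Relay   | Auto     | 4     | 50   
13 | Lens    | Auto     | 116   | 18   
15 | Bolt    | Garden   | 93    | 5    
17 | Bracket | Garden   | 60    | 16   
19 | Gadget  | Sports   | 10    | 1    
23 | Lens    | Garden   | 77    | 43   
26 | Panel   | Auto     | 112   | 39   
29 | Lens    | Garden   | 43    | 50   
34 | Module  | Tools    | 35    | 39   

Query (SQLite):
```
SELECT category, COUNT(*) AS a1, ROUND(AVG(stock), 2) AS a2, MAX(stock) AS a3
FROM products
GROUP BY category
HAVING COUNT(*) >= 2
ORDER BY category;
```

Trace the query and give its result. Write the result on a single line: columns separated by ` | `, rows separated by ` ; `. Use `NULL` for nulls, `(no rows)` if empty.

Group products by category.
Per group compute: COUNT(*), ROUND(AVG(stock), 2), MAX(stock).
HAVING: drop groups with fewer than 2 rows.
  Auto: ids {10, 13, 26} → COUNT(*)=3, ROUND(AVG(stock), 2)=35.67, MAX(stock)=50
  Garden: ids {15, 17, 23, 29} → COUNT(*)=4, ROUND(AVG(stock), 2)=28.5, MAX(stock)=50
  Sports: ids {4, 19} → COUNT(*)=2, ROUND(AVG(stock), 2)=15.5, MAX(stock)=30
  Tools: ids {8, 34} → COUNT(*)=2, ROUND(AVG(stock), 2)=39.5, MAX(stock)=40

Auto | 3 | 35.67 | 50 ; Garden | 4 | 28.5 | 50 ; Sports | 2 | 15.5 | 30 ; Tools | 2 | 39.5 | 40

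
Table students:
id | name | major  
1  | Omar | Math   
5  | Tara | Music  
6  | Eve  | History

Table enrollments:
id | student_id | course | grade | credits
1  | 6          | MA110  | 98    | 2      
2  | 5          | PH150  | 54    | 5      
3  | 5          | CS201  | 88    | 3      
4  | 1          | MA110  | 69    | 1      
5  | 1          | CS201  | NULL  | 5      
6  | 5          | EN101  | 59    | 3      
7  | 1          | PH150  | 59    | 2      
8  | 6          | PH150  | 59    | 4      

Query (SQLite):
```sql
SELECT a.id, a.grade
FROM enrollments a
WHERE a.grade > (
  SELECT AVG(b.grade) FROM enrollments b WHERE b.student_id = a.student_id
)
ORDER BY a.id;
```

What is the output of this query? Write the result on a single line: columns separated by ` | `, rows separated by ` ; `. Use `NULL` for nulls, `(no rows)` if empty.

For each enrollments row a, compute AVG(grade) over rows sharing a.student_id.
Keep row a if a.grade > that per-group AVG.
  student_id=1: AVG(grade) = 64.0
  student_id=5: AVG(grade) = 67.0
  student_id=6: AVG(grade) = 78.5

1 | 98 ; 3 | 88 ; 4 | 69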